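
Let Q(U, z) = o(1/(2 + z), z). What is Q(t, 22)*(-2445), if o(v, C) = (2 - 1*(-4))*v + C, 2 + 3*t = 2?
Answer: -217605/4 ≈ -54401.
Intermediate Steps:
t = 0 (t = -⅔ + (⅓)*2 = -⅔ + ⅔ = 0)
o(v, C) = C + 6*v (o(v, C) = (2 + 4)*v + C = 6*v + C = C + 6*v)
Q(U, z) = z + 6/(2 + z)
Q(t, 22)*(-2445) = ((6 + 22*(2 + 22))/(2 + 22))*(-2445) = ((6 + 22*24)/24)*(-2445) = ((6 + 528)/24)*(-2445) = ((1/24)*534)*(-2445) = (89/4)*(-2445) = -217605/4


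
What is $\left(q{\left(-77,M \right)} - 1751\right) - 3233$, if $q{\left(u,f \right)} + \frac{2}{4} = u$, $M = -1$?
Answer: $- \frac{10123}{2} \approx -5061.5$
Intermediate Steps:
$q{\left(u,f \right)} = - \frac{1}{2} + u$
$\left(q{\left(-77,M \right)} - 1751\right) - 3233 = \left(\left(- \frac{1}{2} - 77\right) - 1751\right) - 3233 = \left(- \frac{155}{2} - 1751\right) - 3233 = - \frac{3657}{2} - 3233 = - \frac{10123}{2}$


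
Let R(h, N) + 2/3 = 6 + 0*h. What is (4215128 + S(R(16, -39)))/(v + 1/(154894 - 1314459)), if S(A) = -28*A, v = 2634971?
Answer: 7331312606420/4583130221421 ≈ 1.5996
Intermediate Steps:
R(h, N) = 16/3 (R(h, N) = -⅔ + (6 + 0*h) = -⅔ + (6 + 0) = -⅔ + 6 = 16/3)
(4215128 + S(R(16, -39)))/(v + 1/(154894 - 1314459)) = (4215128 - 28*16/3)/(2634971 + 1/(154894 - 1314459)) = (4215128 - 448/3)/(2634971 + 1/(-1159565)) = 12644936/(3*(2634971 - 1/1159565)) = 12644936/(3*(3055420147614/1159565)) = (12644936/3)*(1159565/3055420147614) = 7331312606420/4583130221421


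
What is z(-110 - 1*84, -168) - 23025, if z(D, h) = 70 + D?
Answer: -23149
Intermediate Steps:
z(-110 - 1*84, -168) - 23025 = (70 + (-110 - 1*84)) - 23025 = (70 + (-110 - 84)) - 23025 = (70 - 194) - 23025 = -124 - 23025 = -23149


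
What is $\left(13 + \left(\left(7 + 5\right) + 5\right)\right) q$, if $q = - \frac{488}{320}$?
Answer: $- \frac{183}{4} \approx -45.75$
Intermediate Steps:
$q = - \frac{61}{40}$ ($q = \left(-488\right) \frac{1}{320} = - \frac{61}{40} \approx -1.525$)
$\left(13 + \left(\left(7 + 5\right) + 5\right)\right) q = \left(13 + \left(\left(7 + 5\right) + 5\right)\right) \left(- \frac{61}{40}\right) = \left(13 + \left(12 + 5\right)\right) \left(- \frac{61}{40}\right) = \left(13 + 17\right) \left(- \frac{61}{40}\right) = 30 \left(- \frac{61}{40}\right) = - \frac{183}{4}$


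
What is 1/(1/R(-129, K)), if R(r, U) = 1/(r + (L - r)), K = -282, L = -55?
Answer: -1/55 ≈ -0.018182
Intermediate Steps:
R(r, U) = -1/55 (R(r, U) = 1/(r + (-55 - r)) = 1/(-55) = -1/55)
1/(1/R(-129, K)) = 1/(1/(-1/55)) = 1/(-55) = -1/55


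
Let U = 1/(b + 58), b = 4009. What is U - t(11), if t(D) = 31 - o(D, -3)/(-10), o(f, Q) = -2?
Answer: -626313/20335 ≈ -30.800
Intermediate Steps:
t(D) = 154/5 (t(D) = 31 - (-2)/(-10) = 31 - (-2)*(-1)/10 = 31 - 1*1/5 = 31 - 1/5 = 154/5)
U = 1/4067 (U = 1/(4009 + 58) = 1/4067 ≈ 0.00024588)
U - t(11) = 1/4067 - 1*154/5 = 1/4067 - 154/5 = -626313/20335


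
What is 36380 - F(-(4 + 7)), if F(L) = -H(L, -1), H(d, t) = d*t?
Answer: 36391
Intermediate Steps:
F(L) = L (F(L) = -L*(-1) = -(-1)*L = L)
36380 - F(-(4 + 7)) = 36380 - (-1)*(4 + 7) = 36380 - (-1)*11 = 36380 - 1*(-11) = 36380 + 11 = 36391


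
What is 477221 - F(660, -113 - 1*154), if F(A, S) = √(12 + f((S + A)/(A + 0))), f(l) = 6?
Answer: 477221 - 3*√2 ≈ 4.7722e+5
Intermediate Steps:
F(A, S) = 3*√2 (F(A, S) = √(12 + 6) = √18 = 3*√2)
477221 - F(660, -113 - 1*154) = 477221 - 3*√2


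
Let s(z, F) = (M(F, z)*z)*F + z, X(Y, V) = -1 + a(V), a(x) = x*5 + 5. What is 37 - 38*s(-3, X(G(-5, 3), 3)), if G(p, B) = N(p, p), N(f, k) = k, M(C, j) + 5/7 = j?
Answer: -55259/7 ≈ -7894.1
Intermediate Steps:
M(C, j) = -5/7 + j
a(x) = 5 + 5*x (a(x) = 5*x + 5 = 5 + 5*x)
G(p, B) = p
X(Y, V) = 4 + 5*V (X(Y, V) = -1 + (5 + 5*V) = 4 + 5*V)
s(z, F) = z + F*z*(-5/7 + z) (s(z, F) = ((-5/7 + z)*z)*F + z = (z*(-5/7 + z))*F + z = F*z*(-5/7 + z) + z = z + F*z*(-5/7 + z))
37 - 38*s(-3, X(G(-5, 3), 3)) = 37 - 38*(-3)*(7 + (4 + 5*3)*(-5 + 7*(-3)))/7 = 37 - 38*(-3)*(7 + (4 + 15)*(-5 - 21))/7 = 37 - 38*(-3)*(7 + 19*(-26))/7 = 37 - 38*(-3)*(7 - 494)/7 = 37 - 38*(-3)*(-487)/7 = 37 - 38*1461/7 = 37 - 55518/7 = -55259/7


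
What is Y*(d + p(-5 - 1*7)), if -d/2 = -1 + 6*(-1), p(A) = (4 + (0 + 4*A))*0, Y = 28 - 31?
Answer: -42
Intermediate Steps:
Y = -3
p(A) = 0 (p(A) = (4 + 4*A)*0 = 0)
d = 14 (d = -2*(-1 + 6*(-1)) = -2*(-1 - 6) = -2*(-7) = 14)
Y*(d + p(-5 - 1*7)) = -3*(14 + 0) = -3*14 = -42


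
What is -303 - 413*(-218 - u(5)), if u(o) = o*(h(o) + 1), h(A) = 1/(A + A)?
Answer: 184005/2 ≈ 92003.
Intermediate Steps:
h(A) = 1/(2*A)
u(o) = o*(1 + 1/(2*o)) (u(o) = o*(1/(2*o) + 1) = o*(1 + 1/(2*o)))
-303 - 413*(-218 - u(5)) = -303 - 413*(-218 - (½ + 5)) = -303 - 413*(-218 - 1*11/2) = -303 - 413*(-218 - 11/2) = -303 - 413*(-447/2) = -303 + 184611/2 = 184005/2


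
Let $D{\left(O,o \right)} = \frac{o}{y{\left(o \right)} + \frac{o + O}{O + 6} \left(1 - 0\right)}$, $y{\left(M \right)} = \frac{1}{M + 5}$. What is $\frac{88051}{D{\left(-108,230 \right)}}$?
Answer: $- \frac{628860242}{1378275} \approx -456.27$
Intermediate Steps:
$y{\left(M \right)} = \frac{1}{5 + M}$
$D{\left(O,o \right)} = \frac{o}{\frac{1}{5 + o} + \frac{O + o}{6 + O}}$ ($D{\left(O,o \right)} = \frac{o}{\frac{1}{5 + o} + \frac{o + O}{O + 6} \left(1 - 0\right)} = \frac{o}{\frac{1}{5 + o} + \frac{O + o}{6 + O} \left(1 + 0\right)} = \frac{o}{\frac{1}{5 + o} + \frac{O + o}{6 + O} 1} = \frac{o}{\frac{1}{5 + o} + \frac{O + o}{6 + O}}$)
$\frac{88051}{D{\left(-108,230 \right)}} = \frac{88051}{230 \frac{1}{6 - 108 + \left(5 + 230\right) \left(-108 + 230\right)} \left(5 + 230\right) \left(6 - 108\right)} = \frac{88051}{230 \frac{1}{6 - 108 + 235 \cdot 122} \cdot 235 \left(-102\right)} = \frac{88051}{230 \frac{1}{6 - 108 + 28670} \cdot 235 \left(-102\right)} = \frac{88051}{230 \cdot \frac{1}{28568} \cdot 235 \left(-102\right)} = \frac{88051}{- \frac{1378275}{7142}} = 88051 \left(- \frac{7142}{1378275}\right) = - \frac{628860242}{1378275}$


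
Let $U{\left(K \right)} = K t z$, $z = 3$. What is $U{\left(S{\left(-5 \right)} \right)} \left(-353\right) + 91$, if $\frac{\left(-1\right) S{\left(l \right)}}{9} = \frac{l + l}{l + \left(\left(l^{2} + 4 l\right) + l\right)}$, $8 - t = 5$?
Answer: $57277$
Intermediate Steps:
$t = 3$ ($t = 8 - 5 = 3$)
$S{\left(l \right)} = - \frac{18 l}{l^{2} + 6 l}$ ($S{\left(l \right)} = - 9 \frac{l + l}{l + \left(\left(l^{2} + 4 l\right) + l\right)} = - 9 \frac{2 l}{l + \left(l^{2} + 5 l\right)} = - 9 \frac{2 l}{l^{2} + 6 l} = - \frac{18 l}{l^{2} + 6 l}$)
$U{\left(K \right)} = 9 K$ ($U{\left(K \right)} = K 3 \cdot 3 = 3 K 3 = 9 K$)
$U{\left(S{\left(-5 \right)} \right)} \left(-353\right) + 91 = 9 \left(- \frac{18}{6 - 5}\right) \left(-353\right) + 91 = 9 \left(- \frac{18}{1}\right) \left(-353\right) + 91 = 9 \left(\left(-18\right) 1\right) \left(-353\right) + 91 = 9 \left(-18\right) \left(-353\right) + 91 = \left(-162\right) \left(-353\right) + 91 = 57186 + 91 = 57277$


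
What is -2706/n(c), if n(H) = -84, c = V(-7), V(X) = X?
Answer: 451/14 ≈ 32.214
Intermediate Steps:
c = -7
-2706/n(c) = -2706/(-84) = -2706*(-1/84) = 451/14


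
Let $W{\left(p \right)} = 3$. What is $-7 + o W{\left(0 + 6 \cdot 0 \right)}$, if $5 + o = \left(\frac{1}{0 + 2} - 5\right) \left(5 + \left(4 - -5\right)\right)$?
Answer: $-211$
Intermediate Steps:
$o = -68$ ($o = -5 + \left(\frac{1}{0 + 2} - 5\right) \left(5 + \left(4 - -5\right)\right) = -5 + \left(\frac{1}{2} - 5\right) \left(5 + \left(4 + 5\right)\right) = -5 + \left(\frac{1}{2} - 5\right) \left(5 + 9\right) = -5 - 63 = -68$)
$-7 + o W{\left(0 + 6 \cdot 0 \right)} = -7 - 204 = -211$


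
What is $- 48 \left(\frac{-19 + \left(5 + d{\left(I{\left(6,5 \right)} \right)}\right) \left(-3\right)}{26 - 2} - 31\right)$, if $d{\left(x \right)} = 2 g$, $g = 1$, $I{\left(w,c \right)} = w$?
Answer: $1568$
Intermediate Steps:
$d{\left(x \right)} = 2$ ($d{\left(x \right)} = 2 \cdot 1 = 2$)
$- 48 \left(\frac{-19 + \left(5 + d{\left(I{\left(6,5 \right)} \right)}\right) \left(-3\right)}{26 - 2} - 31\right) = - 48 \left(\frac{-19 + \left(5 + 2\right) \left(-3\right)}{26 - 2} - 31\right) = - 48 \left(\frac{-19 + 7 \left(-3\right)}{24} - 31\right) = - 48 \left(\left(-19 - 21\right) \frac{1}{24} - 31\right) = - 48 \left(\left(-40\right) \frac{1}{24} - 31\right) = - 48 \left(- \frac{5}{3} - 31\right) = \left(-48\right) \left(- \frac{98}{3}\right) = 1568$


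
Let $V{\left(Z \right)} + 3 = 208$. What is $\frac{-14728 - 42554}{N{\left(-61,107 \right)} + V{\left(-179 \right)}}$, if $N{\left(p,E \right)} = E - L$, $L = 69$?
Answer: $- \frac{19094}{81} \approx -235.73$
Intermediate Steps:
$V{\left(Z \right)} = 205$ ($V{\left(Z \right)} = -3 + 208 = 205$)
$N{\left(p,E \right)} = -69 + E$ ($N{\left(p,E \right)} = E - 69 = -69 + E$)
$\frac{-14728 - 42554}{N{\left(-61,107 \right)} + V{\left(-179 \right)}} = \frac{-14728 - 42554}{\left(-69 + 107\right) + 205} = - \frac{57282}{38 + 205} = - \frac{57282}{243} = \left(-57282\right) \frac{1}{243} = - \frac{19094}{81}$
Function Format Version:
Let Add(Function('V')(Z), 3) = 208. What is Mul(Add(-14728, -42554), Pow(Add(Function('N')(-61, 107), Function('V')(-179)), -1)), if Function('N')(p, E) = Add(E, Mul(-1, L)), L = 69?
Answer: Rational(-19094, 81) ≈ -235.73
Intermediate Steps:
Function('V')(Z) = 205 (Function('V')(Z) = Add(-3, 208) = 205)
Function('N')(p, E) = Add(-69, E) (Function('N')(p, E) = Add(E, Mul(-1, 69)) = Add(E, -69) = Add(-69, E))
Mul(Add(-14728, -42554), Pow(Add(Function('N')(-61, 107), Function('V')(-179)), -1)) = Mul(Add(-14728, -42554), Pow(Add(Add(-69, 107), 205), -1)) = Mul(-57282, Pow(Add(38, 205), -1)) = Mul(-57282, Pow(243, -1)) = Mul(-57282, Rational(1, 243)) = Rational(-19094, 81)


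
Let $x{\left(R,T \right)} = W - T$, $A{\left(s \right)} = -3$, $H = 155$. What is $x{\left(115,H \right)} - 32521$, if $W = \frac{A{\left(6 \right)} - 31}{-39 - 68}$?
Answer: $- \frac{3496298}{107} \approx -32676.0$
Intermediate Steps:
$W = \frac{34}{107}$ ($W = \frac{-3 - 31}{-39 - 68} = - \frac{34}{-107} = \left(-34\right) \left(- \frac{1}{107}\right) = \frac{34}{107} \approx 0.31776$)
$x{\left(R,T \right)} = \frac{34}{107} - T$
$x{\left(115,H \right)} - 32521 = \left(\frac{34}{107} - 155\right) - 32521 = - \frac{16551}{107} - 32521 = - \frac{3496298}{107}$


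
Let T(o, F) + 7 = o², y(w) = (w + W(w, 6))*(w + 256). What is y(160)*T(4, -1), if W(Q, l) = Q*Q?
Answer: 96445440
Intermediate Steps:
W(Q, l) = Q²
y(w) = (256 + w)*(w + w²) (y(w) = (w + w²)*(w + 256) = (w + w²)*(256 + w) = (256 + w)*(w + w²))
T(o, F) = -7 + o²
y(160)*T(4, -1) = (160*(256 + 160² + 257*160))*(-7 + 4²) = (160*(256 + 25600 + 41120))*(-7 + 16) = (160*66976)*9 = 10716160*9 = 96445440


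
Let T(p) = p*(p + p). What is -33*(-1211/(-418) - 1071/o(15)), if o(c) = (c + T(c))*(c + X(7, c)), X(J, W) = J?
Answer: -271383/2945 ≈ -92.150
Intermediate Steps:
T(p) = 2*p² (T(p) = p*(2*p) = 2*p²)
o(c) = (7 + c)*(c + 2*c²) (o(c) = (c + 2*c²)*(c + 7) = (c + 2*c²)*(7 + c) = (7 + c)*(c + 2*c²))
-33*(-1211/(-418) - 1071/o(15)) = -33*(-1211/(-418) - 1071*1/(15*(7 + 2*15² + 15*15))) = -33*(-1211*(-1/418) - 1071*1/(15*(7 + 2*225 + 225))) = -33*(1211/418 - 1071*1/(15*(7 + 450 + 225))) = -33*(1211/418 - 1071/(15*682)) = -33*(1211/418 - 1071/10230) = -33*(1211/418 - 1071*1/10230) = -33*(1211/418 - 357/3410) = -33*90461/32395 = -271383/2945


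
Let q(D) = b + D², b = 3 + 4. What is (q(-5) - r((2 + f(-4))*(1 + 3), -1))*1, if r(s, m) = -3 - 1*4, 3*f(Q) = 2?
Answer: 39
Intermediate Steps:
f(Q) = ⅔ (f(Q) = (⅓)*2 = ⅔)
b = 7
q(D) = 7 + D²
r(s, m) = -7 (r(s, m) = -3 - 4 = -7)
(q(-5) - r((2 + f(-4))*(1 + 3), -1))*1 = ((7 + (-5)²) - 1*(-7))*1 = ((7 + 25) + 7)*1 = (32 + 7)*1 = 39*1 = 39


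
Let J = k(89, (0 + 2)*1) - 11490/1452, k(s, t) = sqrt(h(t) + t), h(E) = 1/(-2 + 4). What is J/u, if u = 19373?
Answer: -1915/4688266 + sqrt(10)/38746 ≈ -0.00032685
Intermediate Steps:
h(E) = 1/2
k(s, t) = sqrt(1/2 + t)
J = -1915/242 + sqrt(10)/2 (J = sqrt(2 + 4*((0 + 2)*1))/2 - 11490/1452 = sqrt(2 + 4*(2*1))/2 - 11490*1/1452 = sqrt(2 + 4*2)/2 - 1915/242 = sqrt(2 + 8)/2 - 1915/242 = sqrt(10)/2 - 1915/242 = -1915/242 + sqrt(10)/2 ≈ -6.3321)
J/u = (-1915/242 + sqrt(10)/2)/19373 = (-1915/242 + sqrt(10)/2)*(1/19373) = -1915/4688266 + sqrt(10)/38746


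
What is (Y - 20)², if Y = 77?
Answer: 3249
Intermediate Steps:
(Y - 20)² = (77 - 20)² = 57² = 3249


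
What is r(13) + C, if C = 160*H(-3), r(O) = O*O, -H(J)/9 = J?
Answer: 4489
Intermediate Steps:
H(J) = -9*J
r(O) = O²
C = 4320 (C = 160*(-9*(-3)) = 160*27 = 4320)
r(13) + C = 13² + 4320 = 169 + 4320 = 4489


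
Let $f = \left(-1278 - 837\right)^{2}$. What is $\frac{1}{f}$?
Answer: $\frac{1}{4473225} \approx 2.2355 \cdot 10^{-7}$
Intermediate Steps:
$f = 4473225$ ($f = \left(-2115\right)^{2} = 4473225$)
$\frac{1}{f} = \frac{1}{4473225}$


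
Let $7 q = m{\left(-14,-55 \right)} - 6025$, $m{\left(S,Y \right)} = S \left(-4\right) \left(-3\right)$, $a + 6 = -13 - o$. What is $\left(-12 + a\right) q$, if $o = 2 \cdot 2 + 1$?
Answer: $\frac{222948}{7} \approx 31850.0$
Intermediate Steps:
$o = 5$ ($o = 4 + 1 = 5$)
$a = -24$ ($a = -6 - 18 = -24$)
$m{\left(S,Y \right)} = 12 S$ ($m{\left(S,Y \right)} = - 4 S \left(-3\right) = 12 S$)
$q = - \frac{6193}{7}$ ($q = \frac{12 \left(-14\right) - 6025}{7} = \frac{-168 - 6025}{7} = \frac{1}{7} \left(-6193\right) = - \frac{6193}{7} \approx -884.71$)
$\left(-12 + a\right) q = \left(-12 - 24\right) \left(- \frac{6193}{7}\right) = \left(-36\right) \left(- \frac{6193}{7}\right) = \frac{222948}{7}$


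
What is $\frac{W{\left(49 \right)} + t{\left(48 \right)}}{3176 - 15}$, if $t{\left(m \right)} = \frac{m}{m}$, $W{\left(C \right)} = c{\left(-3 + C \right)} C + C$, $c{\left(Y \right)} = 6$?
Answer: $\frac{344}{3161} \approx 0.10883$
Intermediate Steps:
$W{\left(C \right)} = 7 C$ ($W{\left(C \right)} = 6 C + C = 7 C$)
$t{\left(m \right)} = 1$
$\frac{W{\left(49 \right)} + t{\left(48 \right)}}{3176 - 15} = \frac{7 \cdot 49 + 1}{3176 - 15} = \frac{343 + 1}{3161} = 344 \cdot \frac{1}{3161} = \frac{344}{3161}$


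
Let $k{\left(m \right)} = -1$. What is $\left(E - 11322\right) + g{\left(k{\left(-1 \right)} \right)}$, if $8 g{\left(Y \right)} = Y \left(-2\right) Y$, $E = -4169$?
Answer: $- \frac{61965}{4} \approx -15491.0$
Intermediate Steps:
$g{\left(Y \right)} = - \frac{Y^{2}}{4}$ ($g{\left(Y \right)} = \frac{Y \left(-2\right) Y}{8} = \frac{- 2 Y Y}{8} = \frac{\left(-2\right) Y^{2}}{8} = - \frac{Y^{2}}{4}$)
$\left(E - 11322\right) + g{\left(k{\left(-1 \right)} \right)} = \left(-4169 - 11322\right) - \frac{\left(-1\right)^{2}}{4} = -15491 - \frac{1}{4} = - \frac{61965}{4}$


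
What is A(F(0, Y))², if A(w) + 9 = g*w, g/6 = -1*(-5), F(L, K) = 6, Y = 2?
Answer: 29241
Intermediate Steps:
g = 30 (g = 6*(-1*(-5)) = 6*5 = 30)
A(w) = -9 + 30*w
A(F(0, Y))² = (-9 + 30*6)² = (-9 + 180)² = 171² = 29241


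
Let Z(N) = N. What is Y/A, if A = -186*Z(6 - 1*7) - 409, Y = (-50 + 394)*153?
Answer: -52632/223 ≈ -236.02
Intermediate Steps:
Y = 52632 (Y = 344*153 = 52632)
A = -223 (A = -186*(6 - 1*7) - 409 = -186*(6 - 7) - 409 = -186*(-1) - 409 = 186 - 409 = -223)
Y/A = 52632/(-223) = 52632*(-1/223) = -52632/223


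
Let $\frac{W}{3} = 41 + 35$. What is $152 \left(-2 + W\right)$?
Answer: $34352$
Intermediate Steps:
$W = 228$ ($W = 3 \left(41 + 35\right) = 3 \cdot 76 = 228$)
$152 \left(-2 + W\right) = 152 \left(-2 + 228\right) = 152 \cdot 226 = 34352$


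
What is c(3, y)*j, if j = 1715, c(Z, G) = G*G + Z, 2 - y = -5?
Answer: 89180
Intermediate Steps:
y = 7 (y = 2 - 1*(-5) = 2 + 5 = 7)
c(Z, G) = Z + G**2 (c(Z, G) = G**2 + Z = Z + G**2)
c(3, y)*j = (3 + 7**2)*1715 = (3 + 49)*1715 = 52*1715 = 89180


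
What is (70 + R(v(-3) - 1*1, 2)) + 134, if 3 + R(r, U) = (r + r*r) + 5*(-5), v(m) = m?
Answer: 188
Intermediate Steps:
R(r, U) = -28 + r + r² (R(r, U) = -3 + ((r + r*r) + 5*(-5)) = -3 + ((r + r²) - 25) = -3 + (-25 + r + r²) = -28 + r + r²)
(70 + R(v(-3) - 1*1, 2)) + 134 = (70 + (-28 + (-3 - 1*1) + (-3 - 1*1)²)) + 134 = (70 + (-28 + (-3 - 1) + (-3 - 1)²)) + 134 = (70 + (-28 - 4 + (-4)²)) + 134 = (70 + (-28 - 4 + 16)) + 134 = (70 - 16) + 134 = 54 + 134 = 188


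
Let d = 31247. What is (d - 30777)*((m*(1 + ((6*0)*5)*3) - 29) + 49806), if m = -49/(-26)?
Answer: 304148985/13 ≈ 2.3396e+7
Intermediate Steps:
m = 49/26 (m = -49*(-1/26) = 49/26 ≈ 1.8846)
(d - 30777)*((m*(1 + ((6*0)*5)*3) - 29) + 49806) = (31247 - 30777)*((49*(1 + ((6*0)*5)*3)/26 - 29) + 49806) = 470*((49*(1 + (0*5)*3)/26 - 29) + 49806) = 470*((49*(1 + 0*3)/26 - 29) + 49806) = 470*((49*(1 + 0)/26 - 29) + 49806) = 470*(((49/26)*1 - 29) + 49806) = 470*((49/26 - 29) + 49806) = 470*(-705/26 + 49806) = 470*(1294251/26) = 304148985/13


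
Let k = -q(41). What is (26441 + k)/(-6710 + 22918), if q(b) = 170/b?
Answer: 1083911/664528 ≈ 1.6311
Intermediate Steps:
k = -170/41 ≈ -4.1463
(26441 + k)/(-6710 + 22918) = (26441 - 170/41)/(-6710 + 22918) = (1083911/41)/16208 = (1083911/41)*(1/16208) = 1083911/664528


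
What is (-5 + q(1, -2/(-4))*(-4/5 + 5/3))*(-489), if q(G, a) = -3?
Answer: 18582/5 ≈ 3716.4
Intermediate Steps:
(-5 + q(1, -2/(-4))*(-4/5 + 5/3))*(-489) = (-5 - 3*(-4/5 + 5/3))*(-489) = (-5 - 3*(-4*⅕ + 5*(⅓)))*(-489) = (-5 - 3*(-⅘ + 5/3))*(-489) = (-5 - 3*13/15)*(-489) = (-5 - 13/5)*(-489) = -38/5*(-489) = 18582/5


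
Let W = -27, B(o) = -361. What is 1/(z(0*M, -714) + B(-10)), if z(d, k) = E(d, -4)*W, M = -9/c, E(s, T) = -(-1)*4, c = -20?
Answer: -1/469 ≈ -0.0021322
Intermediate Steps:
E(s, T) = 4 (E(s, T) = -1*(-4) = 4)
M = 9/20 (M = -9/(-20) = -9*(-1/20) = 9/20 ≈ 0.45000)
z(d, k) = -108 (z(d, k) = 4*(-27) = -108)
1/(z(0*M, -714) + B(-10)) = 1/(-108 - 361) = 1/(-469) = -1/469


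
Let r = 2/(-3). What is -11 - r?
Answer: -31/3 ≈ -10.333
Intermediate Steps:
r = -⅔ (r = 2*(-⅓) = -⅔ ≈ -0.66667)
-11 - r = -11 - 1*(-⅔) = -11 + ⅔ = -31/3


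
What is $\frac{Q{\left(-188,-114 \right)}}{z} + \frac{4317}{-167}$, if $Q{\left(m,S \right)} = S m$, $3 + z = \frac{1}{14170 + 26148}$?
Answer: $- \frac{144826081893}{20199151} \approx -7169.9$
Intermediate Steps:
$z = - \frac{120953}{40318}$ ($z = -3 + \frac{1}{14170 + 26148} = -3 + \frac{1}{40318} = - \frac{120953}{40318} \approx -3.0$)
$\frac{Q{\left(-188,-114 \right)}}{z} + \frac{4317}{-167} = \frac{\left(-114\right) \left(-188\right)}{- \frac{120953}{40318}} + \frac{4317}{-167} = 21432 \left(- \frac{40318}{120953}\right) + 4317 \left(- \frac{1}{167}\right) = - \frac{864095376}{120953} - \frac{4317}{167} = - \frac{144826081893}{20199151}$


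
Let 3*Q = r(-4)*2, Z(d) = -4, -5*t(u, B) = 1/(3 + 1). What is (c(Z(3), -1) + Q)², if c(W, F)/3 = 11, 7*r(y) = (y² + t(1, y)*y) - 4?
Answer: 12866569/11025 ≈ 1167.0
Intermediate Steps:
t(u, B) = -1/20 (t(u, B) = -1/(5*(3 + 1)) = -⅕/4 = -⅕*¼ = -1/20)
r(y) = -4/7 - y/140 + y²/7 (r(y) = ((y² - y/20) - 4)/7 = (-4 + y² - y/20)/7 = -4/7 - y/140 + y²/7)
c(W, F) = 33 (c(W, F) = 3*11 = 33)
Q = 122/105 (Q = ((-4/7 - 1/140*(-4) + (⅐)*(-4)²)*2)/3 = ((-4/7 + 1/35 + (⅐)*16)*2)/3 = ((-4/7 + 1/35 + 16/7)*2)/3 = ((61/35)*2)/3 = (⅓)*(122/35) = 122/105 ≈ 1.1619)
(c(Z(3), -1) + Q)² = (33 + 122/105)² = (3587/105)² = 12866569/11025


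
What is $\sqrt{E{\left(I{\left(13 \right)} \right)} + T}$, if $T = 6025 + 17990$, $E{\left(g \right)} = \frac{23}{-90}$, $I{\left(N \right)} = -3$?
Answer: $\frac{\sqrt{21613270}}{30} \approx 154.97$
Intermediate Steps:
$E{\left(g \right)} = - \frac{23}{90}$ ($E{\left(g \right)} = 23 \left(- \frac{1}{90}\right) = - \frac{23}{90}$)
$T = 24015$
$\sqrt{E{\left(I{\left(13 \right)} \right)} + T} = \sqrt{- \frac{23}{90} + 24015} = \sqrt{\frac{2161327}{90}} = \frac{\sqrt{21613270}}{30}$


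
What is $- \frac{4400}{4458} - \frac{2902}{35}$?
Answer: $- \frac{6545558}{78015} \approx -83.901$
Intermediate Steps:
$- \frac{4400}{4458} - \frac{2902}{35} = \left(-4400\right) \frac{1}{4458} - \frac{2902}{35} = - \frac{2200}{2229} - \frac{2902}{35} = - \frac{6545558}{78015}$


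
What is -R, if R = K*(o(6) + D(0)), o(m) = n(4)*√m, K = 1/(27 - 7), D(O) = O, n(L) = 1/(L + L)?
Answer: -√6/160 ≈ -0.015309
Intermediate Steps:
n(L) = 1/(2*L)
K = 1/20 ≈ 0.050000
o(m) = √m/8 (o(m) = ((½)/4)*√m = ((½)*(¼))*√m = √m/8)
R = √6/160 (R = (√6/8 + 0)/20 = (√6/8)/20 = √6/160 ≈ 0.015309)
-R = -√6/160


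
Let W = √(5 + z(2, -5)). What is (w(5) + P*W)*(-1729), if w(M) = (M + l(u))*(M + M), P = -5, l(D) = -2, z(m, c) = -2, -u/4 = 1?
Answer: -51870 + 8645*√3 ≈ -36896.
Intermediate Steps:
u = -4 (u = -4*1 = -4)
W = √3 (W = √(5 - 2) = √3 ≈ 1.7320)
w(M) = 2*M*(-2 + M) (w(M) = (M - 2)*(M + M) = (-2 + M)*(2*M) = 2*M*(-2 + M))
(w(5) + P*W)*(-1729) = (2*5*(-2 + 5) - 5*√3)*(-1729) = (2*5*3 - 5*√3)*(-1729) = (30 - 5*√3)*(-1729) = -51870 + 8645*√3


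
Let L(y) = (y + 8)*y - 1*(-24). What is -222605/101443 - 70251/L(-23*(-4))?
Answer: -9179780713/935710232 ≈ -9.8105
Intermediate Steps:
L(y) = 24 + y*(8 + y) (L(y) = (8 + y)*y + 24 = y*(8 + y) + 24 = 24 + y*(8 + y))
-222605/101443 - 70251/L(-23*(-4)) = -222605/101443 - 70251/(24 + (-23*(-4))**2 + 8*(-23*(-4))) = -222605*1/101443 - 70251/(24 + 92**2 + 8*92) = -222605/101443 - 70251/(24 + 8464 + 736) = -222605/101443 - 70251/9224 = -9179780713/935710232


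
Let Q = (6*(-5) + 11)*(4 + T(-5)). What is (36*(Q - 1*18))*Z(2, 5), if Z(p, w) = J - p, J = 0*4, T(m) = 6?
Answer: 14976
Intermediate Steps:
J = 0
Z(p, w) = -p (Z(p, w) = 0 - p = -p)
Q = -190 (Q = (6*(-5) + 11)*(4 + 6) = (-30 + 11)*10 = -19*10 = -190)
(36*(Q - 1*18))*Z(2, 5) = (36*(-190 - 1*18))*(-1*2) = (36*(-190 - 18))*(-2) = (36*(-208))*(-2) = -7488*(-2) = 14976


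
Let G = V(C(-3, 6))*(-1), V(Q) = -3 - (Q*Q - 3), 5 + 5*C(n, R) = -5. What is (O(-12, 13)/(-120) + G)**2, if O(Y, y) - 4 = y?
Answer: 214369/14400 ≈ 14.887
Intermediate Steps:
O(Y, y) = 4 + y
C(n, R) = -2 (C(n, R) = -1 + (1/5)*(-5) = -1 - 1 = -2)
V(Q) = -Q**2 (V(Q) = -3 - (Q**2 - 3) = -3 - (-3 + Q**2) = -3 + (3 - Q**2) = -Q**2)
G = 4 (G = -1*(-2)**2*(-1) = -1*4*(-1) = -4*(-1) = 4)
(O(-12, 13)/(-120) + G)**2 = ((4 + 13)/(-120) + 4)**2 = (17*(-1/120) + 4)**2 = (-17/120 + 4)**2 = (463/120)**2 = 214369/14400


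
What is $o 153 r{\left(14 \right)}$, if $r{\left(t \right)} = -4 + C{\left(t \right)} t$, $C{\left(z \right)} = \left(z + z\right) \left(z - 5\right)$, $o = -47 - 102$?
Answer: $-80336628$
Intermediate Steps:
$o = -149$ ($o = -47 - 102 = -149$)
$C{\left(z \right)} = 2 z \left(-5 + z\right)$
$r{\left(t \right)} = -4 + 2 t^{2} \left(-5 + t\right)$ ($r{\left(t \right)} = -4 + 2 t \left(-5 + t\right) t = -4 + 2 t^{2} \left(-5 + t\right)$)
$o 153 r{\left(14 \right)} = \left(-149\right) 153 \left(-4 + 2 \cdot 14^{2} \left(-5 + 14\right)\right) = - 22797 \left(-4 + 2 \cdot 196 \cdot 9\right) = - 22797 \left(-4 + 3528\right) = \left(-22797\right) 3524 = -80336628$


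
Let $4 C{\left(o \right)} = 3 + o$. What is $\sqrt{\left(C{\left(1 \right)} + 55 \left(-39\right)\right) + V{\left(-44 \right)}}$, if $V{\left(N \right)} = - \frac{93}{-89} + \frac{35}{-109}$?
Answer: $\frac{i \sqrt{201702435322}}{9701} \approx 46.296 i$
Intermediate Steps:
$C{\left(o \right)} = \frac{3}{4} + \frac{o}{4}$ ($C{\left(o \right)} = \frac{3 + o}{4} = \frac{3}{4} + \frac{o}{4}$)
$V{\left(N \right)} = \frac{7022}{9701}$ ($V{\left(N \right)} = \left(-93\right) \left(- \frac{1}{89}\right) + 35 \left(- \frac{1}{109}\right) = \frac{93}{89} - \frac{35}{109} = \frac{7022}{9701}$)
$\sqrt{\left(C{\left(1 \right)} + 55 \left(-39\right)\right) + V{\left(-44 \right)}} = \sqrt{\left(\left(\frac{3}{4} + \frac{1}{4} \cdot 1\right) + 55 \left(-39\right)\right) + \frac{7022}{9701}} = \sqrt{\left(\left(\frac{3}{4} + \frac{1}{4}\right) - 2145\right) + \frac{7022}{9701}} = \sqrt{\left(1 - 2145\right) + \frac{7022}{9701}} = \sqrt{-2144 + \frac{7022}{9701}} = \sqrt{- \frac{20791922}{9701}} = \frac{i \sqrt{201702435322}}{9701}$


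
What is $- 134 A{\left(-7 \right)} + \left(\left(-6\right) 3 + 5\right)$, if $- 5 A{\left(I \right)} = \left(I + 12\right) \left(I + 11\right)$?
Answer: $523$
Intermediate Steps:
$A{\left(I \right)} = - \frac{\left(11 + I\right) \left(12 + I\right)}{5}$ ($A{\left(I \right)} = - \frac{\left(I + 12\right) \left(I + 11\right)}{5} = - \frac{\left(12 + I\right) \left(11 + I\right)}{5} = - \frac{\left(11 + I\right) \left(12 + I\right)}{5}$)
$- 134 A{\left(-7 \right)} + \left(\left(-6\right) 3 + 5\right) = - 134 \left(- \frac{132}{5} - - \frac{161}{5} - \frac{\left(-7\right)^{2}}{5}\right) + \left(\left(-6\right) 3 + 5\right) = - 134 \left(- \frac{132}{5} + \frac{161}{5} - \frac{49}{5}\right) + \left(-18 + 5\right) = - 134 \left(- \frac{132}{5} + \frac{161}{5} - \frac{49}{5}\right) - 13 = \left(-134\right) \left(-4\right) - 13 = 536 - 13 = 523$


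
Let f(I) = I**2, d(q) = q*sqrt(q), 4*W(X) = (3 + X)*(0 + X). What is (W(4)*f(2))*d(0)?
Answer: 0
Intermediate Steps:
W(X) = X*(3 + X)/4 (W(X) = ((3 + X)*(0 + X))/4 = ((3 + X)*X)/4 = (X*(3 + X))/4 = X*(3 + X)/4)
d(q) = q**(3/2)
(W(4)*f(2))*d(0) = (((1/4)*4*(3 + 4))*2**2)*0**(3/2) = (((1/4)*4*7)*4)*0 = (7*4)*0 = 28*0 = 0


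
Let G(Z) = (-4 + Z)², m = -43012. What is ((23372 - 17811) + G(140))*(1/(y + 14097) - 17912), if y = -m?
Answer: -24608781143199/57109 ≈ -4.3091e+8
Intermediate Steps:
y = 43012 (y = -1*(-43012) = 43012)
((23372 - 17811) + G(140))*(1/(y + 14097) - 17912) = ((23372 - 17811) + (-4 + 140)²)*(1/(43012 + 14097) - 17912) = (5561 + 136²)*(1/57109 - 17912) = (5561 + 18496)*(1/57109 - 17912) = 24057*(-1022936407/57109) = -24608781143199/57109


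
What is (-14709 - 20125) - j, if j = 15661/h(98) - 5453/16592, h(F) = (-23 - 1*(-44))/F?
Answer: -5371743193/49776 ≈ -1.0792e+5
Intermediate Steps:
h(F) = 21/F (h(F) = (-23 + 44)/F = 21/F)
j = 3637846009/49776 (j = 15661/((21/98)) - 5453/16592 = 15661/((21*(1/98))) - 5453*1/16592 = 15661/(3/14) - 5453/16592 = 15661*(14/3) - 5453/16592 = 219254/3 - 5453/16592 = 3637846009/49776 ≈ 73084.)
(-14709 - 20125) - j = (-14709 - 20125) - 1*3637846009/49776 = -34834 - 3637846009/49776 = -5371743193/49776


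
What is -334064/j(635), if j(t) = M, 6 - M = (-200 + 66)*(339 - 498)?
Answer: 83516/5325 ≈ 15.684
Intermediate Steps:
M = -21300 (M = 6 - (-200 + 66)*(339 - 498) = 6 - (-134)*(-159) = 6 - 1*21306 = 6 - 21306 = -21300)
j(t) = -21300
-334064/j(635) = -334064/(-21300) = -334064*(-1/21300) = 83516/5325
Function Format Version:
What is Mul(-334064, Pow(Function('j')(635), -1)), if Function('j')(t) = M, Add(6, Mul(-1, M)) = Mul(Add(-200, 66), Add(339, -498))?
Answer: Rational(83516, 5325) ≈ 15.684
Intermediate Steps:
M = -21300 (M = Add(6, Mul(-1, Mul(Add(-200, 66), Add(339, -498)))) = Add(6, Mul(-1, Mul(-134, -159))) = Add(6, Mul(-1, 21306)) = Add(6, -21306) = -21300)
Function('j')(t) = -21300
Mul(-334064, Pow(Function('j')(635), -1)) = Mul(-334064, Pow(-21300, -1)) = Mul(-334064, Rational(-1, 21300)) = Rational(83516, 5325)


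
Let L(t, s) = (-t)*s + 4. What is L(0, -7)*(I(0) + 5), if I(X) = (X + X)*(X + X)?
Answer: 20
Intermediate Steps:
L(t, s) = 4 - s*t (L(t, s) = -s*t + 4 = 4 - s*t)
I(X) = 4*X² (I(X) = (2*X)*(2*X) = 4*X²)
L(0, -7)*(I(0) + 5) = (4 - 1*(-7)*0)*(4*0² + 5) = (4 + 0)*(4*0 + 5) = 4*(0 + 5) = 4*5 = 20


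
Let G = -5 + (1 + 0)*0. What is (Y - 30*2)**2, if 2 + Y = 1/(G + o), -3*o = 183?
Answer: 16752649/4356 ≈ 3845.9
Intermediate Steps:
o = -61 (o = -1/3*183 = -61)
G = -5 (G = -5 + 1*0 = -5 + 0 = -5)
Y = -133/66 (Y = -2 + 1/(-5 - 61) = -2 + 1/(-66) = -2 - 1/66 = -133/66 ≈ -2.0152)
(Y - 30*2)**2 = (-133/66 - 30*2)**2 = (-133/66 - 6*10)**2 = (-133/66 - 60)**2 = (-4093/66)**2 = 16752649/4356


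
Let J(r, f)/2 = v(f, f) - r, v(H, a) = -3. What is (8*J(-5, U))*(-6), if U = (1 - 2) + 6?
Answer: -192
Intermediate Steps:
U = 5 (U = -1 + 6 = 5)
J(r, f) = -6 - 2*r (J(r, f) = 2*(-3 - r) = -6 - 2*r)
(8*J(-5, U))*(-6) = (8*(-6 - 2*(-5)))*(-6) = (8*(-6 + 10))*(-6) = (8*4)*(-6) = 32*(-6) = -192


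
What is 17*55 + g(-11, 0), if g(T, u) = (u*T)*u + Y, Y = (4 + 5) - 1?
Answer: 943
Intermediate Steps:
Y = 8 (Y = 9 - 1 = 8)
g(T, u) = 8 + T*u**2 (g(T, u) = (u*T)*u + 8 = (T*u)*u + 8 = T*u**2 + 8 = 8 + T*u**2)
17*55 + g(-11, 0) = 17*55 + (8 - 11*0**2) = 935 + (8 - 11*0) = 935 + (8 + 0) = 935 + 8 = 943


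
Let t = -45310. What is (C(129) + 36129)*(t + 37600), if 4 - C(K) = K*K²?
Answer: 16272386760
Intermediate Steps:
C(K) = 4 - K³ (C(K) = 4 - K*K² = 4 - K³)
(C(129) + 36129)*(t + 37600) = ((4 - 1*129³) + 36129)*(-45310 + 37600) = ((4 - 1*2146689) + 36129)*(-7710) = ((4 - 2146689) + 36129)*(-7710) = (-2146685 + 36129)*(-7710) = -2110556*(-7710) = 16272386760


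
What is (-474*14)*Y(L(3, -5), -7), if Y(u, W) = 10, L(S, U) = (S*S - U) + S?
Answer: -66360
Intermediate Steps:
L(S, U) = S + S**2 - U (L(S, U) = (S**2 - U) + S = S + S**2 - U)
(-474*14)*Y(L(3, -5), -7) = -474*14*10 = -79*84*10 = -6636*10 = -66360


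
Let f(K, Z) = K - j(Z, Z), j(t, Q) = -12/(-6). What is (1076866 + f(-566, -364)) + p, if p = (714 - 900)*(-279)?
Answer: 1128192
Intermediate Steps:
j(t, Q) = 2 (j(t, Q) = -12*(-⅙) = 2)
f(K, Z) = -2 + K (f(K, Z) = K - 1*2 = K - 2 = -2 + K)
p = 51894 (p = -186*(-279) = 51894)
(1076866 + f(-566, -364)) + p = (1076866 + (-2 - 566)) + 51894 = (1076866 - 568) + 51894 = 1076298 + 51894 = 1128192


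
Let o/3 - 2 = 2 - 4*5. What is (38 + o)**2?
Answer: 100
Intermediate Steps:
o = -48 (o = 6 + 3*(2 - 4*5) = 6 + 3*(2 - 20) = 6 + 3*(-18) = 6 - 54 = -48)
(38 + o)**2 = (38 - 48)**2 = (-10)**2 = 100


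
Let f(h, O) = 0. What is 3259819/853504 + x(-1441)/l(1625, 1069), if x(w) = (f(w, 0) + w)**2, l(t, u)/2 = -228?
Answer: -221349795245/48649728 ≈ -4549.9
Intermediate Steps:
l(t, u) = -456 (l(t, u) = 2*(-228) = -456)
x(w) = w**2 (x(w) = (0 + w)**2 = w**2)
3259819/853504 + x(-1441)/l(1625, 1069) = 3259819/853504 + (-1441)**2/(-456) = 3259819*(1/853504) + 2076481*(-1/456) = 3259819/853504 - 2076481/456 = -221349795245/48649728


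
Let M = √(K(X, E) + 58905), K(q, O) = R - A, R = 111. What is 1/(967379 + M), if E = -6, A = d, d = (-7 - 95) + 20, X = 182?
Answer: 967379/935822070543 - √59098/935822070543 ≈ 1.0335e-6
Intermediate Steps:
d = -82 (d = -102 + 20 = -82)
A = -82
K(q, O) = 193 (K(q, O) = 111 - 1*(-82) = 111 + 82 = 193)
M = √59098 (M = √(193 + 58905) = √59098 ≈ 243.10)
1/(967379 + M) = 1/(967379 + √59098)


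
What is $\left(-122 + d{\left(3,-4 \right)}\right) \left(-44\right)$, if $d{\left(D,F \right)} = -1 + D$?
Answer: $5280$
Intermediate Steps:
$\left(-122 + d{\left(3,-4 \right)}\right) \left(-44\right) = \left(-122 + \left(-1 + 3\right)\right) \left(-44\right) = \left(-122 + 2\right) \left(-44\right) = \left(-120\right) \left(-44\right) = 5280$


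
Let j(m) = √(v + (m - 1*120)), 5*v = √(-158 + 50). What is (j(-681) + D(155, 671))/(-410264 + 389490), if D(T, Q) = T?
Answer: -155/20774 - √(-20025 + 30*I*√3)/103870 ≈ -0.007463 - 0.0013624*I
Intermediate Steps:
v = 6*I*√3/5 (v = √(-158 + 50)/5 = √(-108)/5 = (6*I*√3)/5 = 6*I*√3/5 ≈ 2.0785*I)
j(m) = √(-120 + m + 6*I*√3/5) (j(m) = √(6*I*√3/5 + (m - 1*120)) = √(6*I*√3/5 + (m - 120)) = √(6*I*√3/5 + (-120 + m)) = √(-120 + m + 6*I*√3/5))
(j(-681) + D(155, 671))/(-410264 + 389490) = (√(-3000 + 25*(-681) + 30*I*√3)/5 + 155)/(-410264 + 389490) = (√(-3000 - 17025 + 30*I*√3)/5 + 155)/(-20774) = (√(-20025 + 30*I*√3)/5 + 155)*(-1/20774) = (155 + √(-20025 + 30*I*√3)/5)*(-1/20774) = -155/20774 - √(-20025 + 30*I*√3)/103870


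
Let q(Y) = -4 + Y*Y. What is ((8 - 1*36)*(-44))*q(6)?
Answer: 39424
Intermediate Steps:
q(Y) = -4 + Y²
((8 - 1*36)*(-44))*q(6) = ((8 - 1*36)*(-44))*(-4 + 6²) = ((8 - 36)*(-44))*(-4 + 36) = -28*(-44)*32 = 1232*32 = 39424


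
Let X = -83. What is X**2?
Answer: 6889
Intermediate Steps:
X**2 = (-83)**2 = 6889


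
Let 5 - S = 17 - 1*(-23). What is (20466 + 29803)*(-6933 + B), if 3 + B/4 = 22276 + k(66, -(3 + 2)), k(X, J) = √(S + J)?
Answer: 4130050771 + 402152*I*√10 ≈ 4.1301e+9 + 1.2717e+6*I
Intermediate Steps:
S = -35 (S = 5 - (17 - 1*(-23)) = 5 - (17 + 23) = 5 - 1*40 = 5 - 40 = -35)
k(X, J) = √(-35 + J)
B = 89092 + 8*I*√10 (B = -12 + 4*(22276 + √(-35 - (3 + 2))) = -12 + 4*(22276 + √(-35 - 1*5)) = -12 + 4*(22276 + √(-35 - 5)) = -12 + 4*(22276 + √(-40)) = -12 + 4*(22276 + 2*I*√10) = -12 + (89104 + 8*I*√10) = 89092 + 8*I*√10 ≈ 89092.0 + 25.298*I)
(20466 + 29803)*(-6933 + B) = (20466 + 29803)*(-6933 + (89092 + 8*I*√10)) = 50269*(82159 + 8*I*√10) = 4130050771 + 402152*I*√10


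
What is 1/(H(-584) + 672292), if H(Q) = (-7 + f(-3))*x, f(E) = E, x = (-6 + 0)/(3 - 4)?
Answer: 1/672232 ≈ 1.4876e-6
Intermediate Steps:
x = 6 (x = -6/(-1) = -6*(-1) = 6)
H(Q) = -60 (H(Q) = (-7 - 3)*6 = -10*6 = -60)
1/(H(-584) + 672292) = 1/(-60 + 672292) = 1/672232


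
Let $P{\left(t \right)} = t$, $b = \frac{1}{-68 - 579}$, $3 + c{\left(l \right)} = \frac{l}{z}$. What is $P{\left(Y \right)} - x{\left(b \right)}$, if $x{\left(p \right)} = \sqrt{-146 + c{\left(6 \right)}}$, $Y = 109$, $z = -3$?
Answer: $109 - i \sqrt{151} \approx 109.0 - 12.288 i$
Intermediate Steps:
$c{\left(l \right)} = -3 - \frac{l}{3}$ ($c{\left(l \right)} = -3 + \frac{l}{-3} = -3 + l \left(- \frac{1}{3}\right) = -3 - \frac{l}{3}$)
$b = - \frac{1}{647}$ ($b = \frac{1}{-647} = - \frac{1}{647} \approx -0.0015456$)
$x{\left(p \right)} = i \sqrt{151}$ ($x{\left(p \right)} = \sqrt{-146 - 5} = \sqrt{-151} = i \sqrt{151}$)
$P{\left(Y \right)} - x{\left(b \right)} = 109 - i \sqrt{151}$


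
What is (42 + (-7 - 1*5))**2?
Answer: 900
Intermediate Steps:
(42 + (-7 - 1*5))**2 = (42 + (-7 - 5))**2 = (42 - 12)**2 = 30**2 = 900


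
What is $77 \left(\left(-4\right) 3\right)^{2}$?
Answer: $11088$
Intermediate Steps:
$77 \left(\left(-4\right) 3\right)^{2} = 77 \left(-12\right)^{2} = 77 \cdot 144 = 11088$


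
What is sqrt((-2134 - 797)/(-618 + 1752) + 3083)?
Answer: sqrt(48904674)/126 ≈ 55.501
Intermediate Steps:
sqrt((-2134 - 797)/(-618 + 1752) + 3083) = sqrt(-2931/1134 + 3083) = sqrt(-2931*1/1134 + 3083) = sqrt(-977/378 + 3083) = sqrt(1164397/378) = sqrt(48904674)/126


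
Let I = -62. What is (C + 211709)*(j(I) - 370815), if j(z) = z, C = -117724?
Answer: -34856874845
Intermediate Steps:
(C + 211709)*(j(I) - 370815) = (-117724 + 211709)*(-62 - 370815) = 93985*(-370877) = -34856874845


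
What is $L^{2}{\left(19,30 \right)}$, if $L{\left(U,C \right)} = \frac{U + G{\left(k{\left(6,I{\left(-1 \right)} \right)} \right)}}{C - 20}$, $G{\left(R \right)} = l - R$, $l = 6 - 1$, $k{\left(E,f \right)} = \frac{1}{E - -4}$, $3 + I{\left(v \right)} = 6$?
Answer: $\frac{57121}{10000} \approx 5.7121$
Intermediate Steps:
$I{\left(v \right)} = 3$ ($I{\left(v \right)} = -3 + 6 = 3$)
$k{\left(E,f \right)} = \frac{1}{4 + E}$ ($k{\left(E,f \right)} = \frac{1}{E + 4} = \frac{1}{4 + E}$)
$l = 5$
$G{\left(R \right)} = 5 - R$
$L{\left(U,C \right)} = \frac{\frac{49}{10} + U}{-20 + C}$ ($L{\left(U,C \right)} = \frac{U + \left(5 - \frac{1}{4 + 6}\right)}{C - 20} = \frac{U + \left(5 - \frac{1}{10}\right)}{-20 + C} = \frac{U + \frac{49}{10}}{-20 + C} = \frac{\frac{49}{10} + U}{-20 + C}$)
$L^{2}{\left(19,30 \right)} = \left(\frac{\frac{49}{10} + 19}{-20 + 30}\right)^{2} = \left(\frac{1}{10} \cdot \frac{239}{10}\right)^{2} = \left(\frac{239}{100}\right)^{2} = \frac{57121}{10000}$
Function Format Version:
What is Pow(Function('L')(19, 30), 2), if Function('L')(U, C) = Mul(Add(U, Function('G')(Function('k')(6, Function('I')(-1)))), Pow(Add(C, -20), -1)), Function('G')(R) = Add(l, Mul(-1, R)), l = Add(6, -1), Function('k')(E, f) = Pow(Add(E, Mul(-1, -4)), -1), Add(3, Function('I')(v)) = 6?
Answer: Rational(57121, 10000) ≈ 5.7121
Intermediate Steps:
Function('I')(v) = 3 (Function('I')(v) = Add(-3, 6) = 3)
Function('k')(E, f) = Pow(Add(4, E), -1) (Function('k')(E, f) = Pow(Add(E, 4), -1) = Pow(Add(4, E), -1))
l = 5
Function('G')(R) = Add(5, Mul(-1, R))
Function('L')(U, C) = Mul(Pow(Add(-20, C), -1), Add(Rational(49, 10), U)) (Function('L')(U, C) = Mul(Add(U, Add(5, Mul(-1, Pow(Add(4, 6), -1)))), Pow(Add(C, -20), -1)) = Mul(Add(U, Add(5, Mul(-1, Pow(10, -1)))), Pow(Add(-20, C), -1)) = Mul(Add(U, Add(5, Mul(-1, Rational(1, 10)))), Pow(Add(-20, C), -1)) = Mul(Add(U, Add(5, Rational(-1, 10))), Pow(Add(-20, C), -1)) = Mul(Add(U, Rational(49, 10)), Pow(Add(-20, C), -1)) = Mul(Add(Rational(49, 10), U), Pow(Add(-20, C), -1)) = Mul(Pow(Add(-20, C), -1), Add(Rational(49, 10), U)))
Pow(Function('L')(19, 30), 2) = Pow(Mul(Pow(Add(-20, 30), -1), Add(Rational(49, 10), 19)), 2) = Pow(Mul(Pow(10, -1), Rational(239, 10)), 2) = Pow(Mul(Rational(1, 10), Rational(239, 10)), 2) = Pow(Rational(239, 100), 2) = Rational(57121, 10000)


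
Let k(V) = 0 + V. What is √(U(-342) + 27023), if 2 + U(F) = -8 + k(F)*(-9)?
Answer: √30091 ≈ 173.47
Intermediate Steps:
k(V) = V
U(F) = -10 - 9*F (U(F) = -2 + (-8 + F*(-9)) = -2 + (-8 - 9*F) = -10 - 9*F)
√(U(-342) + 27023) = √((-10 - 9*(-342)) + 27023) = √((-10 + 3078) + 27023) = √(3068 + 27023) = √30091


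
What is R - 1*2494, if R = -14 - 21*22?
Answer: -2970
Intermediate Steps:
R = -476 (R = -14 - 462 = -476)
R - 1*2494 = -476 - 1*2494 = -476 - 2494 = -2970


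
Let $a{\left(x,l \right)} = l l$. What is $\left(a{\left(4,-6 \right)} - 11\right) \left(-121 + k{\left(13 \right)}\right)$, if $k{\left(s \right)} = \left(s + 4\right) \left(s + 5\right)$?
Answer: $4625$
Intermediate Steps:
$a{\left(x,l \right)} = l^{2}$
$k{\left(s \right)} = \left(4 + s\right) \left(5 + s\right)$
$\left(a{\left(4,-6 \right)} - 11\right) \left(-121 + k{\left(13 \right)}\right) = \left(\left(-6\right)^{2} - 11\right) \left(-121 + \left(20 + 13^{2} + 9 \cdot 13\right)\right) = \left(36 - 11\right) \left(-121 + \left(20 + 169 + 117\right)\right) = 25 \left(-121 + 306\right) = 25 \cdot 185 = 4625$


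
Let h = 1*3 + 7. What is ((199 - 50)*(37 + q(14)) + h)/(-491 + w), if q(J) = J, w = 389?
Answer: -7609/102 ≈ -74.598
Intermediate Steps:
h = 10 (h = 3 + 7 = 10)
((199 - 50)*(37 + q(14)) + h)/(-491 + w) = ((199 - 50)*(37 + 14) + 10)/(-491 + 389) = (149*51 + 10)/(-102) = (7599 + 10)*(-1/102) = 7609*(-1/102) = -7609/102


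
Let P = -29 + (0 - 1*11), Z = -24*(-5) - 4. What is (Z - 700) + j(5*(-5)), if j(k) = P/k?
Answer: -2912/5 ≈ -582.40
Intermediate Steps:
Z = 116 (Z = 120 - 4 = 116)
P = -40 (P = -29 + (0 - 11) = -29 - 11 = -40)
j(k) = -40/k
(Z - 700) + j(5*(-5)) = (116 - 700) - 40/(5*(-5)) = -584 - 40/(-25) = -584 - 40*(-1/25) = -584 + 8/5 = -2912/5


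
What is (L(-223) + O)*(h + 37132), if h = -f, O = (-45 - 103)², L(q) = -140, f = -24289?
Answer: 1336766644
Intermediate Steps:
O = 21904 (O = (-148)² = 21904)
h = 24289 (h = -1*(-24289) = 24289)
(L(-223) + O)*(h + 37132) = (-140 + 21904)*(24289 + 37132) = 21764*61421 = 1336766644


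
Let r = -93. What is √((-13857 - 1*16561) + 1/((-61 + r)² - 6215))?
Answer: I*√9316577142917/17501 ≈ 174.41*I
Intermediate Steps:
√((-13857 - 1*16561) + 1/((-61 + r)² - 6215)) = √((-13857 - 1*16561) + 1/((-61 - 93)² - 6215)) = √((-13857 - 16561) + 1/((-154)² - 6215)) = √(-30418 + 1/(23716 - 6215)) = √(-30418 + 1/17501) = √(-532345417/17501) = I*√9316577142917/17501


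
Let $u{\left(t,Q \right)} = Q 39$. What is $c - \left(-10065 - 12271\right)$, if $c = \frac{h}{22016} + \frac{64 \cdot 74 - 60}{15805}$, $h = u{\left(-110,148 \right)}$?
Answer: $\frac{1943073265239}{86990720} \approx 22337.0$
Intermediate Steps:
$u{\left(t,Q \right)} = 39 Q$
$h = 5772$ ($h = 39 \cdot 148 = 5772$)
$c = \frac{48543319}{86990720}$ ($c = \frac{5772}{22016} + \frac{64 \cdot 74 - 60}{15805} = 5772 \cdot \frac{1}{22016} + \left(4736 - 60\right) \frac{1}{15805} = \frac{1443}{5504} + 4676 \cdot \frac{1}{15805} = \frac{1443}{5504} + \frac{4676}{15805} = \frac{48543319}{86990720} \approx 0.55803$)
$c - \left(-10065 - 12271\right) = \frac{48543319}{86990720} - \left(-10065 - 12271\right) = \frac{48543319}{86990720} - -22336 = \frac{48543319}{86990720} + 22336 = \frac{1943073265239}{86990720}$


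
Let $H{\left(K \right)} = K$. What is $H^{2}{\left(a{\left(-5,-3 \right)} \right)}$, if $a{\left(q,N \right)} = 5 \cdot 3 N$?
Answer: $2025$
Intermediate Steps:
$a{\left(q,N \right)} = 15 N$
$H^{2}{\left(a{\left(-5,-3 \right)} \right)} = \left(15 \left(-3\right)\right)^{2} = \left(-45\right)^{2} = 2025$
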